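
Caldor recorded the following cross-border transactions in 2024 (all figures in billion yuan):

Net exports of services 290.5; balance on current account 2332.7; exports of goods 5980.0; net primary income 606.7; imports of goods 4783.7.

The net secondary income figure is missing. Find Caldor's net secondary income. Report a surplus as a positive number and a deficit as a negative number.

Current account = goods balance + services balance + net primary income + net secondary income
Sum of the known components = 2093.5
Net secondary income = CA - (known components) = 2332.7 - 2093.5 = 239.2

239.2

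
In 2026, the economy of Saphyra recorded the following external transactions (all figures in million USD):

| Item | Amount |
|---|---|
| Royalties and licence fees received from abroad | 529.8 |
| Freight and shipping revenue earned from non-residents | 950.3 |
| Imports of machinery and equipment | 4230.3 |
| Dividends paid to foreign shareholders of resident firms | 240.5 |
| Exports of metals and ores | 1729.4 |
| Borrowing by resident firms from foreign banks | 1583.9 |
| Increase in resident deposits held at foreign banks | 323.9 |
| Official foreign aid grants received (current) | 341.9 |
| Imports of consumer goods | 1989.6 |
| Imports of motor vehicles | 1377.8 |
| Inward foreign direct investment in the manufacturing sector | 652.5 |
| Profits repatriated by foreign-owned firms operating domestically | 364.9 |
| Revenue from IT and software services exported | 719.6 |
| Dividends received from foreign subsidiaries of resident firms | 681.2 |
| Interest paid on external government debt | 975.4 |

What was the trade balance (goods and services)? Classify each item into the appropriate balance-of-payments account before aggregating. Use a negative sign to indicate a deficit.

Goods: -1377.8 - 4230.3 - 1989.6 + 1729.4 = -5868.3
Services: 719.6 + 950.3 + 529.8 = 2199.7
Trade balance = -5868.3 + 2199.7 = -3668.6
(Excluded from the trade balance — primary income: dividends paid to foreign shareholders of resident firms 240.5, profits repatriated by foreign-owned firms operating domestically 364.9, dividends received from foreign subsidiaries of resident firms 681.2, interest paid on external government debt 975.4; financial account: borrowing by resident firms from foreign banks 1583.9, increase in resident deposits held at foreign banks 323.9, inward foreign direct investment in the manufacturing sector 652.5; secondary income: official foreign aid grants received (current) 341.9.)

-3668.6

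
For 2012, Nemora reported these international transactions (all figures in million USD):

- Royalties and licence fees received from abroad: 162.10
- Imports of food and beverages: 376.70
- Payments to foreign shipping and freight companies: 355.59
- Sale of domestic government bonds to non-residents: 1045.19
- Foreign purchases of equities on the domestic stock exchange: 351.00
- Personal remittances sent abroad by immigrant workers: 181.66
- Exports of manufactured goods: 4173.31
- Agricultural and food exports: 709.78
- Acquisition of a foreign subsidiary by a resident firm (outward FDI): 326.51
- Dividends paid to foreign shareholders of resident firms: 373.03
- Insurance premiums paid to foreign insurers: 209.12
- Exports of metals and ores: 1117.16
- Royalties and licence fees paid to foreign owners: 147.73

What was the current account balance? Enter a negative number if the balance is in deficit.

4518.52

Goods: -376.70 + 1117.16 + 4173.31 + 709.78 = 5623.55
Services: -355.59 + 162.10 - 147.73 - 209.12 = -550.34
Primary income: -373.03
Secondary income: -181.66
Current account = 5623.55 + (-550.34) + (-373.03) + (-181.66) = 4518.52
(Excluded from the current account — financial account: sale of domestic government bonds to non-residents 1045.19, foreign purchases of equities on the domestic stock exchange 351.00, acquisition of a foreign subsidiary by a resident firm (outward FDI) 326.51.)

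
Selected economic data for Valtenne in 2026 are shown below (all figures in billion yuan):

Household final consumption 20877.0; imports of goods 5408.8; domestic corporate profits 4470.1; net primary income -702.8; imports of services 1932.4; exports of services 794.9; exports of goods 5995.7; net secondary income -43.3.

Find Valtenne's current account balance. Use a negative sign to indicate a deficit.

-1296.7

Goods balance = 5995.7 - 5408.8 = 586.9
Services balance = 794.9 - 1932.4 = -1137.5
Trade balance (goods + services) = 586.9 + (-1137.5) = -550.6
Net primary income = -702.8
Net secondary income = -43.3
Current account = -550.6 + (-702.8) + (-43.3) = -1296.7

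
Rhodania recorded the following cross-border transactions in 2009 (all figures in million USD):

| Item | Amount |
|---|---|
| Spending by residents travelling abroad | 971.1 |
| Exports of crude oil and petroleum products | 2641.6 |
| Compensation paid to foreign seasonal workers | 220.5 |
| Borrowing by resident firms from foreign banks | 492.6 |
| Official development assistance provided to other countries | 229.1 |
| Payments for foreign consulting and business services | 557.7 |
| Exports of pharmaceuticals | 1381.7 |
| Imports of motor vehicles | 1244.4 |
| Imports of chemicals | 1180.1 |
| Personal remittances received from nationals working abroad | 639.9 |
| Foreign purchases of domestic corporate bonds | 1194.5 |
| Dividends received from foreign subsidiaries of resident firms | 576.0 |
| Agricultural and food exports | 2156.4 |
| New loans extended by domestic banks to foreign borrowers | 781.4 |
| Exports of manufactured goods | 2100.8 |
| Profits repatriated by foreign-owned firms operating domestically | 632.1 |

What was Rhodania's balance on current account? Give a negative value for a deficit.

4461.4

Goods: -1244.4 + 1381.7 + 2641.6 + 2156.4 - 1180.1 + 2100.8 = 5856.0
Services: -971.1 - 557.7 = -1528.8
Primary income: -632.1 - 220.5 + 576.0 = -276.6
Secondary income: 639.9 - 229.1 = 410.8
Current account = 5856.0 + (-1528.8) + (-276.6) + 410.8 = 4461.4
(Excluded from the current account — financial account: borrowing by resident firms from foreign banks 492.6, foreign purchases of domestic corporate bonds 1194.5, new loans extended by domestic banks to foreign borrowers 781.4.)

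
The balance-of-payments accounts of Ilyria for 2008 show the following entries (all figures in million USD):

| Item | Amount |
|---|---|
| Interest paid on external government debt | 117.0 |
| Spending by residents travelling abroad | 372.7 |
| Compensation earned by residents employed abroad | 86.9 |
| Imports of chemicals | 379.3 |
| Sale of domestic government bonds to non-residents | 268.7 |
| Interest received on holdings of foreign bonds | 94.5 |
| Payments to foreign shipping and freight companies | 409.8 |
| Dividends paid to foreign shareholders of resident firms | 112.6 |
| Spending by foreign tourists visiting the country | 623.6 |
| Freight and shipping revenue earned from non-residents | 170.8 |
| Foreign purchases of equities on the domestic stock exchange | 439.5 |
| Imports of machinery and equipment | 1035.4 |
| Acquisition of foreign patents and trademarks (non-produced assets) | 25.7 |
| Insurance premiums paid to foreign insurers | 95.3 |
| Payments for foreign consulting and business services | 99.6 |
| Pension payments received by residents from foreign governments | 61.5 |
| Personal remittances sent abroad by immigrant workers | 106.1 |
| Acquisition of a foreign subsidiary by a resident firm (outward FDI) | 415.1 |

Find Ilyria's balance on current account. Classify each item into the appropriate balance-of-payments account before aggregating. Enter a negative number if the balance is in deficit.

-1690.5

Goods: -1035.4 - 379.3 = -1414.7
Services: 623.6 - 372.7 + 170.8 - 95.3 - 99.6 - 409.8 = -183.0
Primary income: 86.9 - 112.6 - 117.0 + 94.5 = -48.2
Secondary income: 61.5 - 106.1 = -44.6
Current account = (-1414.7) + (-183.0) + (-48.2) + (-44.6) = -1690.5
(Excluded from the current account — financial account: sale of domestic government bonds to non-residents 268.7, foreign purchases of equities on the domestic stock exchange 439.5, acquisition of a foreign subsidiary by a resident firm (outward FDI) 415.1; capital account: acquisition of foreign patents and trademarks (non-produced assets) 25.7.)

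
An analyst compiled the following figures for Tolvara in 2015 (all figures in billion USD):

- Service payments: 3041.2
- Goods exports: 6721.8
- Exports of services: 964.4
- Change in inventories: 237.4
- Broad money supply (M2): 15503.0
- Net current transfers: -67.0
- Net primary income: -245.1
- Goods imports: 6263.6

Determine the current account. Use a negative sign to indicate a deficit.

Goods balance = 6721.8 - 6263.6 = 458.2
Services balance = 964.4 - 3041.2 = -2076.8
Trade balance (goods + services) = 458.2 + (-2076.8) = -1618.6
Net primary income = -245.1
Net secondary income = -67.0
Current account = -1618.6 + (-245.1) + (-67.0) = -1930.7

-1930.7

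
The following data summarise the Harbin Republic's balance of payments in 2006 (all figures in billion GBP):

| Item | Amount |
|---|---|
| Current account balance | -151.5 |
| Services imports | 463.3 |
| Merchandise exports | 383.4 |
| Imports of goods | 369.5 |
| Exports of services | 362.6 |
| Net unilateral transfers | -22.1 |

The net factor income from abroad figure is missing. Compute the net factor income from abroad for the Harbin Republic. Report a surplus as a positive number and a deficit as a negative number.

-42.6

Current account = goods balance + services balance + net primary income + net secondary income
Sum of the known components = -108.9
Net factor income from abroad = CA - (known components) = -151.5 - (-108.9) = -42.6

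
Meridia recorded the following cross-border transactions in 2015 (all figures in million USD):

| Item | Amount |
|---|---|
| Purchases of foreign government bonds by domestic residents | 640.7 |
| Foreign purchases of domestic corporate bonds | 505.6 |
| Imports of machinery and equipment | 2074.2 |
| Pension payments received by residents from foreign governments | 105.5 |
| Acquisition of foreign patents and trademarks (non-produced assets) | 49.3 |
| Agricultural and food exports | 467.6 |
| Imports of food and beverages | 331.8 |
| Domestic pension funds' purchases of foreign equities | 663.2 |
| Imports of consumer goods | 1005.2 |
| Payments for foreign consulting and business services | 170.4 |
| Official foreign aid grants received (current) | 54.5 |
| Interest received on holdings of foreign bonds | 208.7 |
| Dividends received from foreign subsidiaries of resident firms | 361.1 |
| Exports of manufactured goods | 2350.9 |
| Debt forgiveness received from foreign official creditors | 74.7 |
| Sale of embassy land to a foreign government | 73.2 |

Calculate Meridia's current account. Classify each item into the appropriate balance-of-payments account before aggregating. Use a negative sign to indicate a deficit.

-33.3

Goods: -331.8 + 467.6 - 2074.2 + 2350.9 - 1005.2 = -592.7
Services: -170.4
Primary income: 208.7 + 361.1 = 569.8
Secondary income: 105.5 + 54.5 = 160.0
Current account = (-592.7) + (-170.4) + 569.8 + 160.0 = -33.3
(Excluded from the current account — financial account: purchases of foreign government bonds by domestic residents 640.7, foreign purchases of domestic corporate bonds 505.6, domestic pension funds' purchases of foreign equities 663.2; capital account: acquisition of foreign patents and trademarks (non-produced assets) 49.3, debt forgiveness received from foreign official creditors 74.7, sale of embassy land to a foreign government 73.2.)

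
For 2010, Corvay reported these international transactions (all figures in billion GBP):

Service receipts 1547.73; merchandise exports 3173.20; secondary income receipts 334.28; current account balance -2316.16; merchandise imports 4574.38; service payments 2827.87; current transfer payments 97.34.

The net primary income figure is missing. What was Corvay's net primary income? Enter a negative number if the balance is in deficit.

128.22

Current account = goods balance + services balance + net primary income + net secondary income
Sum of the known components = -2444.38
Net primary income = CA - (known components) = -2316.16 - (-2444.38) = 128.22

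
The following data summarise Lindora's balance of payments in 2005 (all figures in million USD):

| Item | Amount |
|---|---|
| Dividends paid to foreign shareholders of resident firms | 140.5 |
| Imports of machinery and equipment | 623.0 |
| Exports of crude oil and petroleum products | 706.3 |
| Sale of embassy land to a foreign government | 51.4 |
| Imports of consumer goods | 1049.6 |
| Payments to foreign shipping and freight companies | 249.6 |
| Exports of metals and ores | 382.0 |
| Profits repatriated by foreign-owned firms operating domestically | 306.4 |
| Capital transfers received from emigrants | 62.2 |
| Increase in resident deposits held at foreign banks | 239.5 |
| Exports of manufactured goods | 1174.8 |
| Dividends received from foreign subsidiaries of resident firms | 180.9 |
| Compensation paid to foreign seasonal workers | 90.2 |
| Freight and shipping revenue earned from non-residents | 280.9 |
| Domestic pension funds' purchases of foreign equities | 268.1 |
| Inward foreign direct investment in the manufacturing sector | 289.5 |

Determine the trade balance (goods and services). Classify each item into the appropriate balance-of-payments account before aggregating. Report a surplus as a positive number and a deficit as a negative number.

621.8

Goods: -623.0 - 1049.6 + 706.3 + 382.0 + 1174.8 = 590.5
Services: 280.9 - 249.6 = 31.3
Trade balance = 590.5 + 31.3 = 621.8
(Excluded from the trade balance — primary income: dividends paid to foreign shareholders of resident firms 140.5, profits repatriated by foreign-owned firms operating domestically 306.4, dividends received from foreign subsidiaries of resident firms 180.9, compensation paid to foreign seasonal workers 90.2; capital account: sale of embassy land to a foreign government 51.4, capital transfers received from emigrants 62.2; financial account: increase in resident deposits held at foreign banks 239.5, domestic pension funds' purchases of foreign equities 268.1, inward foreign direct investment in the manufacturing sector 289.5.)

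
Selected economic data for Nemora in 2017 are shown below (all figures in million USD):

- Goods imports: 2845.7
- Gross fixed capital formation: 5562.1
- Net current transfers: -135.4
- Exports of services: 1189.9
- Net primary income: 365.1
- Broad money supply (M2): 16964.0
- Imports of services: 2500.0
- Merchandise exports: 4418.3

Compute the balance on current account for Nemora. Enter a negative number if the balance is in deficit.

492.2

Goods balance = 4418.3 - 2845.7 = 1572.6
Services balance = 1189.9 - 2500.0 = -1310.1
Trade balance (goods + services) = 1572.6 + (-1310.1) = 262.5
Net primary income = 365.1
Net secondary income = -135.4
Current account = 262.5 + 365.1 + (-135.4) = 492.2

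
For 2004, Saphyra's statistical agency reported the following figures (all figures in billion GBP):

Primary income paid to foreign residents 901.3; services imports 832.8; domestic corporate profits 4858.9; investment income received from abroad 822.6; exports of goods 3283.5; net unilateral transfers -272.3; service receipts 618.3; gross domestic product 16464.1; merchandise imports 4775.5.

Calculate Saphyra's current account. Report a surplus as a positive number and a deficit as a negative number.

Goods balance = 3283.5 - 4775.5 = -1492.0
Services balance = 618.3 - 832.8 = -214.5
Trade balance (goods + services) = -1492.0 + (-214.5) = -1706.5
Net primary income = 822.6 - 901.3 = -78.7
Net secondary income = -272.3
Current account = -1706.5 + (-78.7) + (-272.3) = -2057.5

-2057.5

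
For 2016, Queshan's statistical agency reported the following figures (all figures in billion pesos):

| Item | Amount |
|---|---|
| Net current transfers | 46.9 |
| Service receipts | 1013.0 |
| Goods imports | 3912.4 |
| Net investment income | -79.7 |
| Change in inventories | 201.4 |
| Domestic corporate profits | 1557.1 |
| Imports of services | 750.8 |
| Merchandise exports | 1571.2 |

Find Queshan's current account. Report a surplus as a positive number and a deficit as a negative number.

-2111.8

Goods balance = 1571.2 - 3912.4 = -2341.2
Services balance = 1013.0 - 750.8 = 262.2
Trade balance (goods + services) = -2341.2 + 262.2 = -2079.0
Net primary income = -79.7
Net secondary income = 46.9
Current account = -2079.0 + (-79.7) + 46.9 = -2111.8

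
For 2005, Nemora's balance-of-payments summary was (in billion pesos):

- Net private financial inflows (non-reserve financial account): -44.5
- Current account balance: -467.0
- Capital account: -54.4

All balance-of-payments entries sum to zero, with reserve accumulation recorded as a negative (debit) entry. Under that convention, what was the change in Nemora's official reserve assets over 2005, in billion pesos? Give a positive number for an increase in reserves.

-565.9

Official reserve transactions balance = -((-467.0) + (-54.4) + (-44.5)) = 565.9
An accumulation of reserves is recorded as a debit (negative entry), so the change in the stock of reserves is the negative of that balance.
Change in official reserves = -(565.9) = -565.9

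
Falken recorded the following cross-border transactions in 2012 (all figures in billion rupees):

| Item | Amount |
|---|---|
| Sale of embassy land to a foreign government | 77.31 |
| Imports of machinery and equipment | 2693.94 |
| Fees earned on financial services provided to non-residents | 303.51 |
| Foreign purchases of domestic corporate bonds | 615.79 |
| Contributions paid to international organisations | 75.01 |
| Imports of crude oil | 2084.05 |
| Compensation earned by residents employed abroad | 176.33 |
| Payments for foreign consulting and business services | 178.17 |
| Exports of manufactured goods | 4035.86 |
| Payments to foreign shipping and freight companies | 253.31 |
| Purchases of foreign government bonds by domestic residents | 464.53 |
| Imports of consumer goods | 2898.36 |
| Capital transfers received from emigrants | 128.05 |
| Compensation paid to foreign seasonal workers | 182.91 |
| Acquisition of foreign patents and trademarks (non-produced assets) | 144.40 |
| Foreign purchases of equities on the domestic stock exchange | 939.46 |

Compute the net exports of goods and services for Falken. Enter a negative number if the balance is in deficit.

-3768.46

Goods: -2084.05 - 2693.94 - 2898.36 + 4035.86 = -3640.49
Services: 303.51 - 178.17 - 253.31 = -127.97
Trade balance = -3640.49 + (-127.97) = -3768.46
(Excluded from the trade balance — capital account: sale of embassy land to a foreign government 77.31, capital transfers received from emigrants 128.05, acquisition of foreign patents and trademarks (non-produced assets) 144.40; financial account: foreign purchases of domestic corporate bonds 615.79, purchases of foreign government bonds by domestic residents 464.53, foreign purchases of equities on the domestic stock exchange 939.46; secondary income: contributions paid to international organisations 75.01; primary income: compensation earned by residents employed abroad 176.33, compensation paid to foreign seasonal workers 182.91.)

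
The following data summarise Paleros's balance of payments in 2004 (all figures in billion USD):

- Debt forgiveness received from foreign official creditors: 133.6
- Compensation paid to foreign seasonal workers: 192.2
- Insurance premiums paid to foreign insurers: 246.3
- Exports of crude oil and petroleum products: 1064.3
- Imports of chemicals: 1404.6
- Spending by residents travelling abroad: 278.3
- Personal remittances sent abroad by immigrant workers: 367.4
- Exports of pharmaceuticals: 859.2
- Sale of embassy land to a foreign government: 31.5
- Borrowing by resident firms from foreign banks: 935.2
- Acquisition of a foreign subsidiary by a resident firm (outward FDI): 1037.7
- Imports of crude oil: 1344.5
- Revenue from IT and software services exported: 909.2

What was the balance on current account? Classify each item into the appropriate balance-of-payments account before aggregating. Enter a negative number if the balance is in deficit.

-1000.6

Goods: 859.2 - 1344.5 + 1064.3 - 1404.6 = -825.6
Services: -278.3 + 909.2 - 246.3 = 384.6
Primary income: -192.2
Secondary income: -367.4
Current account = (-825.6) + 384.6 + (-192.2) + (-367.4) = -1000.6
(Excluded from the current account — capital account: debt forgiveness received from foreign official creditors 133.6, sale of embassy land to a foreign government 31.5; financial account: borrowing by resident firms from foreign banks 935.2, acquisition of a foreign subsidiary by a resident firm (outward FDI) 1037.7.)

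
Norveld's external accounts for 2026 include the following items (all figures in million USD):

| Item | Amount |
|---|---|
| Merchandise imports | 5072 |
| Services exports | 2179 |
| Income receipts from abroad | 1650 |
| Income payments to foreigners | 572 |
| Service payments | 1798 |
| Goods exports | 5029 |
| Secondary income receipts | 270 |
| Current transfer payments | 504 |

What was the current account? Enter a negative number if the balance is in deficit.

Goods balance = 5029 - 5072 = -43
Services balance = 2179 - 1798 = 381
Trade balance (goods + services) = -43 + 381 = 338
Net primary income = 1650 - 572 = 1078
Net secondary income = 270 - 504 = -234
Current account = 338 + 1078 + (-234) = 1182

1182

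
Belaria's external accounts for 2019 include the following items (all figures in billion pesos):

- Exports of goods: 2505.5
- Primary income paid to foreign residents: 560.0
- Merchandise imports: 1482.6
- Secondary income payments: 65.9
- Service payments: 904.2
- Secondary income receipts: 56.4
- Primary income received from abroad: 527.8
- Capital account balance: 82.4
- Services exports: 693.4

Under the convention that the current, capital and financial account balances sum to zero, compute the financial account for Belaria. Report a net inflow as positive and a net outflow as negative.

Goods balance = 2505.5 - 1482.6 = 1022.9
Services balance = 693.4 - 904.2 = -210.8
Trade balance (goods + services) = 1022.9 + (-210.8) = 812.1
Net primary income = 527.8 - 560.0 = -32.2
Net secondary income = 56.4 - 65.9 = -9.5
Current account = 812.1 + (-32.2) + (-9.5) = 770.4
Financial account = -(770.4 + 82.4) = -852.8

-852.8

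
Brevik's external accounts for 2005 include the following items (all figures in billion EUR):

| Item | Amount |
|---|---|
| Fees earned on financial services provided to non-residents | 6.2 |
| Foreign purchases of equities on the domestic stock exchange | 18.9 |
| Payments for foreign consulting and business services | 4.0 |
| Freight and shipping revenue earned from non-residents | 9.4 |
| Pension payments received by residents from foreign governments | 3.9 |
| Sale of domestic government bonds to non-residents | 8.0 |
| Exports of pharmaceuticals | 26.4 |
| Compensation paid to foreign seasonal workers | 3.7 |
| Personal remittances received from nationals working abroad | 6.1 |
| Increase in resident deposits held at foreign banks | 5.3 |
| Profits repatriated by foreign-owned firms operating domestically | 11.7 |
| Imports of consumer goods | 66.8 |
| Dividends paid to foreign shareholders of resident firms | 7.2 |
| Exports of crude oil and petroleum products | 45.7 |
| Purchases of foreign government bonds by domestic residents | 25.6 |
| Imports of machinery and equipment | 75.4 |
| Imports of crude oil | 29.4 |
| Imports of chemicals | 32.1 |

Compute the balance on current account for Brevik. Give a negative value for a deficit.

Goods: -66.8 + 26.4 + 45.7 - 75.4 - 29.4 - 32.1 = -131.6
Services: 9.4 - 4.0 + 6.2 = 11.6
Primary income: -11.7 - 7.2 - 3.7 = -22.6
Secondary income: 6.1 + 3.9 = 10.0
Current account = (-131.6) + 11.6 + (-22.6) + 10.0 = -132.6
(Excluded from the current account — financial account: foreign purchases of equities on the domestic stock exchange 18.9, sale of domestic government bonds to non-residents 8.0, increase in resident deposits held at foreign banks 5.3, purchases of foreign government bonds by domestic residents 25.6.)

-132.6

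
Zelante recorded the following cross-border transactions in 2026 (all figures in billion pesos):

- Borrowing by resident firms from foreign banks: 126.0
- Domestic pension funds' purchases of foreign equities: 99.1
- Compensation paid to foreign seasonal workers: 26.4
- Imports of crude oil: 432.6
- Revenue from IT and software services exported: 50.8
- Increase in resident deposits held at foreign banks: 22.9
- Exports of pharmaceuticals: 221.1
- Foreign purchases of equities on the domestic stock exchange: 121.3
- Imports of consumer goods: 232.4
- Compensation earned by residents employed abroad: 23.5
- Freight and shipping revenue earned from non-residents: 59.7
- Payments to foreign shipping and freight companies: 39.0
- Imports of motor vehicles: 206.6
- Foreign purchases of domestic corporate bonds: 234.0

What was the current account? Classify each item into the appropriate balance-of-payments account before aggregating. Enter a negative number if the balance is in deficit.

-581.9

Goods: -206.6 - 232.4 + 221.1 - 432.6 = -650.5
Services: 59.7 + 50.8 - 39.0 = 71.5
Primary income: 23.5 - 26.4 = -2.9
Current account = (-650.5) + 71.5 + (-2.9) = -581.9
(Excluded from the current account — financial account: borrowing by resident firms from foreign banks 126.0, domestic pension funds' purchases of foreign equities 99.1, increase in resident deposits held at foreign banks 22.9, foreign purchases of equities on the domestic stock exchange 121.3, foreign purchases of domestic corporate bonds 234.0.)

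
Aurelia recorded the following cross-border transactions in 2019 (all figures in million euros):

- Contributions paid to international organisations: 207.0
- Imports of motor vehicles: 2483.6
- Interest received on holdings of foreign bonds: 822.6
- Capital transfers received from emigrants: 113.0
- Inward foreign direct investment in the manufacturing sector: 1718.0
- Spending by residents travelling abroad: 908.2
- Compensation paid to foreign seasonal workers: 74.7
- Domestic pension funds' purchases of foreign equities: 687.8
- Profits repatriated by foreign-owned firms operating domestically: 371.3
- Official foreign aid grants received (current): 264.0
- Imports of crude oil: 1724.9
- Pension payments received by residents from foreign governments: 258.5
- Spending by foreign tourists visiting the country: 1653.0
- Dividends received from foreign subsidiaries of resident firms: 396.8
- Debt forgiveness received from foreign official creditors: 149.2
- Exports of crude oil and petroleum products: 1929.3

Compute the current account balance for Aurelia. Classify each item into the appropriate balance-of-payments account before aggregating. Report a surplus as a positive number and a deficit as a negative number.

Goods: -2483.6 + 1929.3 - 1724.9 = -2279.2
Services: 1653.0 - 908.2 = 744.8
Primary income: -371.3 + 396.8 + 822.6 - 74.7 = 773.4
Secondary income: 264.0 + 258.5 - 207.0 = 315.5
Current account = (-2279.2) + 744.8 + 773.4 + 315.5 = -445.5
(Excluded from the current account — capital account: capital transfers received from emigrants 113.0, debt forgiveness received from foreign official creditors 149.2; financial account: inward foreign direct investment in the manufacturing sector 1718.0, domestic pension funds' purchases of foreign equities 687.8.)

-445.5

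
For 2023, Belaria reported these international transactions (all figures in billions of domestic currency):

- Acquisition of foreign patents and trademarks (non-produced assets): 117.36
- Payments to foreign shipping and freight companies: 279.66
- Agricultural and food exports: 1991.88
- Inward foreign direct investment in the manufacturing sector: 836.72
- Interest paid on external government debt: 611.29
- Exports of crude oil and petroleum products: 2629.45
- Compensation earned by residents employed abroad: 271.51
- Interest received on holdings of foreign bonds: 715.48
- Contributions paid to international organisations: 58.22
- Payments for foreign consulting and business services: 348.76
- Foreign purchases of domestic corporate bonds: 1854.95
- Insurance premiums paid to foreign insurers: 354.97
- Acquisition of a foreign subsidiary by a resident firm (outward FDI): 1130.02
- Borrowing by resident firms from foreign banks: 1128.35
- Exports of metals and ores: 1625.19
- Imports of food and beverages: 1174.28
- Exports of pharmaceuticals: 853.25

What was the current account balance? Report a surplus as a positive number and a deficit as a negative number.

Goods: 1625.19 + 853.25 + 2629.45 + 1991.88 - 1174.28 = 5925.49
Services: -354.97 - 279.66 - 348.76 = -983.39
Primary income: -611.29 + 271.51 + 715.48 = 375.70
Secondary income: -58.22
Current account = 5925.49 + (-983.39) + 375.70 + (-58.22) = 5259.58
(Excluded from the current account — capital account: acquisition of foreign patents and trademarks (non-produced assets) 117.36; financial account: inward foreign direct investment in the manufacturing sector 836.72, foreign purchases of domestic corporate bonds 1854.95, acquisition of a foreign subsidiary by a resident firm (outward FDI) 1130.02, borrowing by resident firms from foreign banks 1128.35.)

5259.58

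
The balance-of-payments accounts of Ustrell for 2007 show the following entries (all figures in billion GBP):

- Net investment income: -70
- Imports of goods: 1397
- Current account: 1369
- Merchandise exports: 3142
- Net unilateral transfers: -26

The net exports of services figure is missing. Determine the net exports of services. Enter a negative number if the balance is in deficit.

-280

Current account = goods balance + services balance + net primary income + net secondary income
Sum of the known components = 1649
Net exports of services = CA - (known components) = 1369 - 1649 = -280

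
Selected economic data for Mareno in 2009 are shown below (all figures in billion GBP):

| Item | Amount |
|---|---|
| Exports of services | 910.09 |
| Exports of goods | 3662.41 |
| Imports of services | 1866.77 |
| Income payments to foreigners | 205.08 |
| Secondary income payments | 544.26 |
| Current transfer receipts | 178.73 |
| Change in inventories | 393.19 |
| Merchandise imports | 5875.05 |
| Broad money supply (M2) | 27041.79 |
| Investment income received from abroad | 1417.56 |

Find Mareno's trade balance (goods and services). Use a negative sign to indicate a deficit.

-3169.32

Goods balance = 3662.41 - 5875.05 = -2212.64
Services balance = 910.09 - 1866.77 = -956.68
Trade balance (goods + services) = -2212.64 + (-956.68) = -3169.32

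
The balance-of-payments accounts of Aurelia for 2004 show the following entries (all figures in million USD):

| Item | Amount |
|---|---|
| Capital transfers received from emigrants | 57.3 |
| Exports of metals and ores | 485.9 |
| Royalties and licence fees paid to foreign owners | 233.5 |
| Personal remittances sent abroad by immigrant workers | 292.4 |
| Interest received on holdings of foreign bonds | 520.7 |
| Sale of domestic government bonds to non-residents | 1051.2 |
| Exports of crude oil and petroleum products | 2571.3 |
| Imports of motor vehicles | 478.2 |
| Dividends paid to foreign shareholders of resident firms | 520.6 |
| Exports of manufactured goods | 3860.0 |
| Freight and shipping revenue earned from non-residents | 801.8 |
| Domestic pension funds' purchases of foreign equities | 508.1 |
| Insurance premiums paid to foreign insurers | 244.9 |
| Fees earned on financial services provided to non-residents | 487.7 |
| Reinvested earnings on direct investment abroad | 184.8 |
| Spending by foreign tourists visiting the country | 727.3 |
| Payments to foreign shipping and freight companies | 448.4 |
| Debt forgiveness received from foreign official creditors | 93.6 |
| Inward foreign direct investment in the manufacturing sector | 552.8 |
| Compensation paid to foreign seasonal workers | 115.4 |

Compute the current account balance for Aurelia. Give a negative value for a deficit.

7306.1

Goods: -478.2 + 3860.0 + 2571.3 + 485.9 = 6439.0
Services: -244.9 - 233.5 - 448.4 + 727.3 + 487.7 + 801.8 = 1090.0
Primary income: -115.4 - 520.6 + 184.8 + 520.7 = 69.5
Secondary income: -292.4
Current account = 6439.0 + 1090.0 + 69.5 + (-292.4) = 7306.1
(Excluded from the current account — capital account: capital transfers received from emigrants 57.3, debt forgiveness received from foreign official creditors 93.6; financial account: sale of domestic government bonds to non-residents 1051.2, domestic pension funds' purchases of foreign equities 508.1, inward foreign direct investment in the manufacturing sector 552.8.)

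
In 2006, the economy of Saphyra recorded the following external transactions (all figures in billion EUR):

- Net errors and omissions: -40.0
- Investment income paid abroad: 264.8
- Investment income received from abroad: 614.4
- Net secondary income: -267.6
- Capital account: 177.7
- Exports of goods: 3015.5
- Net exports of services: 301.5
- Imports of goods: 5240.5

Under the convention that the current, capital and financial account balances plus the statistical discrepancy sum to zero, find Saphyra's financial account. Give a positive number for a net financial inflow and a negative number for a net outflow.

Goods balance = 3015.5 - 5240.5 = -2225.0
Services balance = 301.5
Trade balance (goods + services) = -2225.0 + 301.5 = -1923.5
Net primary income = 614.4 - 264.8 = 349.6
Net secondary income = -267.6
Current account = -1923.5 + 349.6 + (-267.6) = -1841.5
Financial account = -(-1841.5 + 177.7 + (-40.0)) = 1703.8

1703.8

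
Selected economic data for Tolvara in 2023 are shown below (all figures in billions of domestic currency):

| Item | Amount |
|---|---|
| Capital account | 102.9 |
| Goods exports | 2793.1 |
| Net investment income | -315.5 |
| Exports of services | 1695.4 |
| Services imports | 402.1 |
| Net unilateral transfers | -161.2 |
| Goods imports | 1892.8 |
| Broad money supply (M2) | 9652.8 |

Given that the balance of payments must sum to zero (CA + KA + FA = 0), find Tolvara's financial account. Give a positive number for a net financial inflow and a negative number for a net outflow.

Goods balance = 2793.1 - 1892.8 = 900.3
Services balance = 1695.4 - 402.1 = 1293.3
Trade balance (goods + services) = 900.3 + 1293.3 = 2193.6
Net primary income = -315.5
Net secondary income = -161.2
Current account = 2193.6 + (-315.5) + (-161.2) = 1716.9
Financial account = -(1716.9 + 102.9) = -1819.8

-1819.8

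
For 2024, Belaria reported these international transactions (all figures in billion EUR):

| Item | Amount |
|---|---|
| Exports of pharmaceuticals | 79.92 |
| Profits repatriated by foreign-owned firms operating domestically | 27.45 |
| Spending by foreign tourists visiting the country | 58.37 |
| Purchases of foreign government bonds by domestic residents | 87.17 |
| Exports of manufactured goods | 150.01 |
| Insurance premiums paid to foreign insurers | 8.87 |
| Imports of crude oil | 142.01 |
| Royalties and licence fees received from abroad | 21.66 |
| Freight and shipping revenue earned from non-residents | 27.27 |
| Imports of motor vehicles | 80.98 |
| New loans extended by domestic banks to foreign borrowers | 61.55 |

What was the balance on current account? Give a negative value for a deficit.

77.92

Goods: -142.01 + 79.92 + 150.01 - 80.98 = 6.94
Services: 21.66 + 58.37 - 8.87 + 27.27 = 98.43
Primary income: -27.45
Current account = 6.94 + 98.43 + (-27.45) = 77.92
(Excluded from the current account — financial account: purchases of foreign government bonds by domestic residents 87.17, new loans extended by domestic banks to foreign borrowers 61.55.)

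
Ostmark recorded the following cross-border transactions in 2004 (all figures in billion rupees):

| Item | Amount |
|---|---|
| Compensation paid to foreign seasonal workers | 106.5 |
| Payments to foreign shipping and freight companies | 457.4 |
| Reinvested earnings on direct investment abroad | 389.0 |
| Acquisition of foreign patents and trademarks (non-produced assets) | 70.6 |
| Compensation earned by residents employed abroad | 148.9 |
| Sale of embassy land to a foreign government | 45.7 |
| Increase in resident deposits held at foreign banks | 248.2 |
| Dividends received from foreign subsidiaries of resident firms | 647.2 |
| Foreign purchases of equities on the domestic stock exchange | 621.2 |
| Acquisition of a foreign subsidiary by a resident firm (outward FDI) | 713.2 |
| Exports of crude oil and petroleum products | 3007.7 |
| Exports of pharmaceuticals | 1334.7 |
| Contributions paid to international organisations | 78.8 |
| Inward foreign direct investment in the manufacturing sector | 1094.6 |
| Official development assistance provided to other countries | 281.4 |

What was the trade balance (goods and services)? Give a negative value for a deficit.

Goods: 1334.7 + 3007.7 = 4342.4
Services: -457.4
Trade balance = 4342.4 + (-457.4) = 3885.0
(Excluded from the trade balance — primary income: compensation paid to foreign seasonal workers 106.5, reinvested earnings on direct investment abroad 389.0, compensation earned by residents employed abroad 148.9, dividends received from foreign subsidiaries of resident firms 647.2; capital account: acquisition of foreign patents and trademarks (non-produced assets) 70.6, sale of embassy land to a foreign government 45.7; financial account: increase in resident deposits held at foreign banks 248.2, foreign purchases of equities on the domestic stock exchange 621.2, acquisition of a foreign subsidiary by a resident firm (outward FDI) 713.2, inward foreign direct investment in the manufacturing sector 1094.6; secondary income: contributions paid to international organisations 78.8, official development assistance provided to other countries 281.4.)

3885.0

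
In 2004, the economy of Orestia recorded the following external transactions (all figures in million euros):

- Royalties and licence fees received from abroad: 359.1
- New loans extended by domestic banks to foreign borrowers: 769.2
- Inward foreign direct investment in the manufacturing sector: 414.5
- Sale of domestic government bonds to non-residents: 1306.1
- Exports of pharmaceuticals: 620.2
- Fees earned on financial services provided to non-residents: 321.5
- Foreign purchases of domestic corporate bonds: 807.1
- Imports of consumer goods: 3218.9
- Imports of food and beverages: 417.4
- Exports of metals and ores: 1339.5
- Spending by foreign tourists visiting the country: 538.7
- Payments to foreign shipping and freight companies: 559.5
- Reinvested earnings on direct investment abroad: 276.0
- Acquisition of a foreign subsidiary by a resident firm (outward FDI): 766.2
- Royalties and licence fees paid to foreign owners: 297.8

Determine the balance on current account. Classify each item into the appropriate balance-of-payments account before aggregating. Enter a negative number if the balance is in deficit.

-1038.6

Goods: 1339.5 - 417.4 + 620.2 - 3218.9 = -1676.6
Services: 321.5 + 359.1 - 297.8 - 559.5 + 538.7 = 362.0
Primary income: 276.0
Current account = (-1676.6) + 362.0 + 276.0 = -1038.6
(Excluded from the current account — financial account: new loans extended by domestic banks to foreign borrowers 769.2, inward foreign direct investment in the manufacturing sector 414.5, sale of domestic government bonds to non-residents 1306.1, foreign purchases of domestic corporate bonds 807.1, acquisition of a foreign subsidiary by a resident firm (outward FDI) 766.2.)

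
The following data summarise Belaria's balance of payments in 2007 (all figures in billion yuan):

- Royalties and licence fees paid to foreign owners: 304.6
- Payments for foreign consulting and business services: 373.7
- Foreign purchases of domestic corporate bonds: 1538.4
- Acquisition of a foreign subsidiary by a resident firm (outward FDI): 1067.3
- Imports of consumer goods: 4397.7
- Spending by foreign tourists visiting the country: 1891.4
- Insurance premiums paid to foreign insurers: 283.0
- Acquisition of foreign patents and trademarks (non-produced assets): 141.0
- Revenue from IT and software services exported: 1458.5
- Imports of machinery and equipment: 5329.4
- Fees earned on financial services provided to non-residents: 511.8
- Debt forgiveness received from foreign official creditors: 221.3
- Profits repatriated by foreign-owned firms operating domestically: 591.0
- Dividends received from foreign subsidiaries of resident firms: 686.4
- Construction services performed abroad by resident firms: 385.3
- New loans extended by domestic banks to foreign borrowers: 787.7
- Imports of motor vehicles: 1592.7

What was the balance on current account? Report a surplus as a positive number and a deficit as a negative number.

Goods: -5329.4 - 1592.7 - 4397.7 = -11319.8
Services: -304.6 + 1891.4 + 1458.5 + 385.3 - 373.7 - 283.0 + 511.8 = 3285.7
Primary income: -591.0 + 686.4 = 95.4
Current account = (-11319.8) + 3285.7 + 95.4 = -7938.7
(Excluded from the current account — financial account: foreign purchases of domestic corporate bonds 1538.4, acquisition of a foreign subsidiary by a resident firm (outward FDI) 1067.3, new loans extended by domestic banks to foreign borrowers 787.7; capital account: acquisition of foreign patents and trademarks (non-produced assets) 141.0, debt forgiveness received from foreign official creditors 221.3.)

-7938.7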